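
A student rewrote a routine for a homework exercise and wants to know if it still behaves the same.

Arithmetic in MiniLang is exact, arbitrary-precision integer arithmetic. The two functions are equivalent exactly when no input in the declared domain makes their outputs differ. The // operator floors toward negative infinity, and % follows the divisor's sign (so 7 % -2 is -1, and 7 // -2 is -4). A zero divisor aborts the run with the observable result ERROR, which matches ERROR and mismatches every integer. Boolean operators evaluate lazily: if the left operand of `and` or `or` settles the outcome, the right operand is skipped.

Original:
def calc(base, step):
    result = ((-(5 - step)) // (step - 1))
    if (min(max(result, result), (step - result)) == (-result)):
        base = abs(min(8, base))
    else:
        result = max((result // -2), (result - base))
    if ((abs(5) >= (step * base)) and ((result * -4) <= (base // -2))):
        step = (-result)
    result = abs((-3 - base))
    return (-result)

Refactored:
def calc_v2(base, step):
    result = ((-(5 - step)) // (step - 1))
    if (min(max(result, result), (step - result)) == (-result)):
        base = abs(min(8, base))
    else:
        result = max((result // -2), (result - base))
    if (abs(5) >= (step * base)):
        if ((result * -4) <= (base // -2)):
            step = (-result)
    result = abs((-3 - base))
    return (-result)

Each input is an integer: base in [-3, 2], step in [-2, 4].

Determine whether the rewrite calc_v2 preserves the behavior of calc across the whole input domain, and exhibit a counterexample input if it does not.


The two versions differ — the changes include branching structure differs; also statement counts differ; also boolean connective usage differs.
Tracing base=-2, step=-2: calc: result := 2 | (min(max(result, result), (step - result)) == (-result)): false | result := 4 | ((abs(5) >= (step * base)) and ((result * -4) <= (base // -2))): true | step := -4 | result := 1 | result -1 | calc_v2: result := 2 | (min(max(result, result), (step - result)) == (-result)): false | result := 4 | (abs(5) >= (step * base)): true | ((result * -4) <= (base // -2)): true | step := -4 | result := 1 | result -1 — matching result -1.
Every one of the 42 inputs gives matching results.
verdict: equivalent


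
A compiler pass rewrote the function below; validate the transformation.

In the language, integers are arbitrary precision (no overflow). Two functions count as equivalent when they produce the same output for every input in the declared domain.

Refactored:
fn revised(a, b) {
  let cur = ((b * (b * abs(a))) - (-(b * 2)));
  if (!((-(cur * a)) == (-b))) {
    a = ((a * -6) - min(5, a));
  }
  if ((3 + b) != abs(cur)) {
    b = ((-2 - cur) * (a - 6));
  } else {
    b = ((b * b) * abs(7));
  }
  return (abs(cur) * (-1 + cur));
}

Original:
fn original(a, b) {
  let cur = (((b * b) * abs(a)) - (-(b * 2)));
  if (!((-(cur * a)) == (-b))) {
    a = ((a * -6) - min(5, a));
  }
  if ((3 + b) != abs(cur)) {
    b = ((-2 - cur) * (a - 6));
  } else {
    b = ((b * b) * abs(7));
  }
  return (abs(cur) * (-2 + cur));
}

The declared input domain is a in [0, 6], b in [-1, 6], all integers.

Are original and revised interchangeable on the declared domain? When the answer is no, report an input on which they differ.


Evaluate both at a=0, b=-1.
original: cur=-2, then (!((-(cur * a)) == (-b))) is true, then a=0, then ((3 + b) != abs(cur)) is false, then b=7, then returns -8
revised: cur=-2, then (!((-(cur * a)) == (-b))) is true, then a=0, then ((3 + b) != abs(cur)) is false, then b=7, then returns -6
-8 against -6: the behavior changed.
verdict: not equivalent; witness: a=0, b=-1


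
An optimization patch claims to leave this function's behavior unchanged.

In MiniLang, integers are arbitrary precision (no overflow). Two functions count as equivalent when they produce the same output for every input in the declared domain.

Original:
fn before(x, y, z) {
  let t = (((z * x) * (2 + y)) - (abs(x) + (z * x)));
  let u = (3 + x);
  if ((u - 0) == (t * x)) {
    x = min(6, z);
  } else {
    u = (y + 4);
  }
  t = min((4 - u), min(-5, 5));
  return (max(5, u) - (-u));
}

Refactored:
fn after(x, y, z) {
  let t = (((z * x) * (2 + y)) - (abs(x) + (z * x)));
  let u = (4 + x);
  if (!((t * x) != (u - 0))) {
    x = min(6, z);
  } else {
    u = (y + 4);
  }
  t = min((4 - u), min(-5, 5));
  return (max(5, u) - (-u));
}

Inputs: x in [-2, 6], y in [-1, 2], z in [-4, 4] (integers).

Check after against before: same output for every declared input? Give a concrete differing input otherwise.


There is a counterexample at x=-1, y=0, z=1: 7 on one side, 9 on the other.
before: t = -2; u = 2; ((u - 0) == (t * x)) -> true; x = 1; t = -5; return 7
after: t = -2; u = 3; (!((t * x) != (u - 0))) -> false; u = 4; t = -5; return 9
verdict: not equivalent; witness: x=-1, y=0, z=1


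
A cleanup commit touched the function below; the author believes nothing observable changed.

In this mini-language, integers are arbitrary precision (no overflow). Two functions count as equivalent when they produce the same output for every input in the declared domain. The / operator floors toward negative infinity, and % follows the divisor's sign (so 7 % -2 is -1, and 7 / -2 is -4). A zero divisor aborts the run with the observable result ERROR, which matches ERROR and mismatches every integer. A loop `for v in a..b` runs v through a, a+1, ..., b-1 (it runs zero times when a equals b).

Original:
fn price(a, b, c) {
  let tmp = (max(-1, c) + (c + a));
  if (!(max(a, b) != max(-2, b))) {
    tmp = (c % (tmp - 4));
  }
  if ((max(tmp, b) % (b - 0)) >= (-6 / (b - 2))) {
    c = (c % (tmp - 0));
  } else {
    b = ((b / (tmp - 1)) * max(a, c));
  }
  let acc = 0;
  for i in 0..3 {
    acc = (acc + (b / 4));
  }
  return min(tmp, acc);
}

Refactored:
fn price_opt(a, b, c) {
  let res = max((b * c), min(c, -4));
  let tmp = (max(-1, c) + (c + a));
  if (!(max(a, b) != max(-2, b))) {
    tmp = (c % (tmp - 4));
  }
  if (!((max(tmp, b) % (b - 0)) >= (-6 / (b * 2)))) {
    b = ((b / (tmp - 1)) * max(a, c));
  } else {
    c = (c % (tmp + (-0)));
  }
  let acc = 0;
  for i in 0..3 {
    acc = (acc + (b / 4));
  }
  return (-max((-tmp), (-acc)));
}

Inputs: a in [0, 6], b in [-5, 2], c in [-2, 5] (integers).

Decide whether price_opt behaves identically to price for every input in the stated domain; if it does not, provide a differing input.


Not equivalent: a=0, b=-4, c=0 separates them (0 vs ERROR).
price: tmp=0, then (!(max(a, b) != max(-2, b))) is false, then ((max(tmp, b) % (b - 0)) >= (-6 / (b - 2))) is false, then b=0, then acc=0, then (i=0), then acc=0, then (i=1), then acc=0, then (i=2), then acc=0, then returns 0
price_opt: res=0, then tmp=0, then (!(max(a, b) != max(-2, b))) is false, then (!((max(tmp, b) % (b - 0)) >= (-6 / (b * 2)))) is false, then a zero divisor aborts: ERROR
verdict: not equivalent; witness: a=0, b=-4, c=0


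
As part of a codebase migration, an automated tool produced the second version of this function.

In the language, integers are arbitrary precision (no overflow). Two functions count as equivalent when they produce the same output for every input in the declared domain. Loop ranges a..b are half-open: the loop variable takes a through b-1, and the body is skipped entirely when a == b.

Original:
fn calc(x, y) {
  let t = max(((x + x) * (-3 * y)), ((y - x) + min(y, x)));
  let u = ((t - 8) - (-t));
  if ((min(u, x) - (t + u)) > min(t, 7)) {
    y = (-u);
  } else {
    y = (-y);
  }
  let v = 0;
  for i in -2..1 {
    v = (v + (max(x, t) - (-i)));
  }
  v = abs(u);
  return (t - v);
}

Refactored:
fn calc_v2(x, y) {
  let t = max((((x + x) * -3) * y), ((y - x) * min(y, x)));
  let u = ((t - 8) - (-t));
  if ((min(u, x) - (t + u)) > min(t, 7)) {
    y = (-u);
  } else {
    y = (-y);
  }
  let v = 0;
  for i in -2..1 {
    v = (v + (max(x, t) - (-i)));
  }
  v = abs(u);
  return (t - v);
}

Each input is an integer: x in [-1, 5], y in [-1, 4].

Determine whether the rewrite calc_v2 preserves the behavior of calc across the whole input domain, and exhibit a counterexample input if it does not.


At x=-1, y=-1: calc gives -11, calc_v2 gives -8.
verdict: not equivalent; witness: x=-1, y=-1


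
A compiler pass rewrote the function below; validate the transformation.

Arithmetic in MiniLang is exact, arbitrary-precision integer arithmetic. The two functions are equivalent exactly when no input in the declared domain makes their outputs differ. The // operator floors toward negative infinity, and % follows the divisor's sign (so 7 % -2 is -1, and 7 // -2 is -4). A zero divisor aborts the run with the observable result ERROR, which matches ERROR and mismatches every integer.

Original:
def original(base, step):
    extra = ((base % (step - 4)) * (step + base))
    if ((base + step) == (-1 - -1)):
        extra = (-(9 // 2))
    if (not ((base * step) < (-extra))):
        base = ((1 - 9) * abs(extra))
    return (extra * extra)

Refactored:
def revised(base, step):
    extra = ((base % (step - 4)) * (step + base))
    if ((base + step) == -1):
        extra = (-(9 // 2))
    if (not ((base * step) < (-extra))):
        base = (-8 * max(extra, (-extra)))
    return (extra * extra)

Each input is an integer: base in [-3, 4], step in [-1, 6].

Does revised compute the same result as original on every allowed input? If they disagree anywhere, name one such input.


The rewrite breaks on base=-3, step=2, where the results are 1 and 16.
original: extra = 1; ((base + step) == (-1 - -1)) -> false; (not ((base * step) < (-extra))) -> false; return 1
revised: extra = 1; ((base + step) == -1) -> true; extra = -4; (not ((base * step) < (-extra))) -> false; return 16
verdict: not equivalent; witness: base=-3, step=2


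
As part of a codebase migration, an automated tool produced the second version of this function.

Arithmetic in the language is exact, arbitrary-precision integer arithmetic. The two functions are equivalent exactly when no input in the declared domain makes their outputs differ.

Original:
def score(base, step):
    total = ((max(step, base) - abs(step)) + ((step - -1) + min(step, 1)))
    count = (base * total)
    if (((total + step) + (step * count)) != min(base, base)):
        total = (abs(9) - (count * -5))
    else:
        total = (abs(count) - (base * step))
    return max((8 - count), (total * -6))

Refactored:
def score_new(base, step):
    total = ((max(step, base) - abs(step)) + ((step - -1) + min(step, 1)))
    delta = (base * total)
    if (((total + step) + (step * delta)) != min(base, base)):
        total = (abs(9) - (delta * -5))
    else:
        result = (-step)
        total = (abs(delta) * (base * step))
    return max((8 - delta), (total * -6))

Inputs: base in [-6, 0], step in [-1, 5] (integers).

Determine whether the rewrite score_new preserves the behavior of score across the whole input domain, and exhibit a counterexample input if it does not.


Take base=-2, step=1.
score: total := 3 | count := -6 | (((total + step) + (step * count)) != min(base, base)): false | total := 8 | result 14
score_new: total := 3 | delta := -6 | (((total + step) + (step * delta)) != min(base, base)): false | result := -1 | total := -12 | result 72
14 vs 72 — the two versions disagree here.
verdict: not equivalent; witness: base=-2, step=1


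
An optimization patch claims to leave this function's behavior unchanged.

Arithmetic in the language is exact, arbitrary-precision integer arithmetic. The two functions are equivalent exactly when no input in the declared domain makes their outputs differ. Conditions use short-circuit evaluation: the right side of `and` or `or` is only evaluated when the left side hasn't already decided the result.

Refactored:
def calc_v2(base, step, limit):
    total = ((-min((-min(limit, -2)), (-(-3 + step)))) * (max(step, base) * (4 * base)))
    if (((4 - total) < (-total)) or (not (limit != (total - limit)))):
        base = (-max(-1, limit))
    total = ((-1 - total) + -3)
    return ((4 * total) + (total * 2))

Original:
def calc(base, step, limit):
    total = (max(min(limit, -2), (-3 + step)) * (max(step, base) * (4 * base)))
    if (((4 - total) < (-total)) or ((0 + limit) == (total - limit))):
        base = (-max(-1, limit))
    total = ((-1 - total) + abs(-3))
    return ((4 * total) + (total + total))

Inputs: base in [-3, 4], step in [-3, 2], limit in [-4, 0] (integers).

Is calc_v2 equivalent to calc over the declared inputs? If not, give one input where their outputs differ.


Input base=-3, step=-3, limit=-4: 876 from calc versus 840 from calc_v2.
verdict: not equivalent; witness: base=-3, step=-3, limit=-4


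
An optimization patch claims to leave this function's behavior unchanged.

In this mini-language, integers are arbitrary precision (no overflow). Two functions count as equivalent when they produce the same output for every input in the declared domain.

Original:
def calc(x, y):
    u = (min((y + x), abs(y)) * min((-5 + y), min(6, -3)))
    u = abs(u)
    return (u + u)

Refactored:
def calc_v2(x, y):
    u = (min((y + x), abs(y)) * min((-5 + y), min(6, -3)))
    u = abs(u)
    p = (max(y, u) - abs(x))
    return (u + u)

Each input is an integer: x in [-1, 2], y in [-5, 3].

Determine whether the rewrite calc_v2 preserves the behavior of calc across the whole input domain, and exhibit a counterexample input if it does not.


Behavior is preserved: although min/max/abs usage differs; and statement counts differ; and local variable names differ; and arithmetic usage differs, the outputs never diverge.
As a probe, take x=2, y=3: calc runs u=-9, then u=9, then returns 18; calc_v2 runs u=-9, then u=9, then p=7, then returns 18; both end at 18.
Every one of the 36 inputs gives matching results.
verdict: equivalent


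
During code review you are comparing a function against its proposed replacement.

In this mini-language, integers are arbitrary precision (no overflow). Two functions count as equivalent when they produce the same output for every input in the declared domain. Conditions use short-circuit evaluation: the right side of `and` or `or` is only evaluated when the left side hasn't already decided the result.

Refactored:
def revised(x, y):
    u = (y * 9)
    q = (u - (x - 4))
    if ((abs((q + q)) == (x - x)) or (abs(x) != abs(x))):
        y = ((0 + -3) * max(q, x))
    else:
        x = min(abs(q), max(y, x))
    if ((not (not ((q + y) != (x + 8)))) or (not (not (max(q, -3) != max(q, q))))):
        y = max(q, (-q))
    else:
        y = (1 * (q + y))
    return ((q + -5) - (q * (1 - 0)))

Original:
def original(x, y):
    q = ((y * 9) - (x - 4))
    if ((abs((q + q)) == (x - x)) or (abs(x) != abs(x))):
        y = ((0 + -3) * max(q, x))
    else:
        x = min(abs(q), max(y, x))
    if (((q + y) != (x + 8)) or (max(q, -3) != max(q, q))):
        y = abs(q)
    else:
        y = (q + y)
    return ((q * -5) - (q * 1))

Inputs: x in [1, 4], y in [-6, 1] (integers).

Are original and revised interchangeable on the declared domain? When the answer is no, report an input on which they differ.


Run the pair on x=1, y=-6.
original: q := -51 | ((abs((q + q)) == (x - x)) or (abs(x) != abs(x))): false | x := 1 | (((q + y) != (x + 8)) or (max(q, -3) != max(q, q))): true | y := 51 | result 306
revised: u := -54 | q := -51 | ((abs((q + q)) == (x - x)) or (abs(x) != abs(x))): false | x := 1 | ((not (not ((q + y) != (x + 8)))) or (not (not (max(q, -3) != max(q, q))))): true | y := 51 | result -5
306 and -5 differ, so these are not the same function on this domain.
verdict: not equivalent; witness: x=1, y=-6


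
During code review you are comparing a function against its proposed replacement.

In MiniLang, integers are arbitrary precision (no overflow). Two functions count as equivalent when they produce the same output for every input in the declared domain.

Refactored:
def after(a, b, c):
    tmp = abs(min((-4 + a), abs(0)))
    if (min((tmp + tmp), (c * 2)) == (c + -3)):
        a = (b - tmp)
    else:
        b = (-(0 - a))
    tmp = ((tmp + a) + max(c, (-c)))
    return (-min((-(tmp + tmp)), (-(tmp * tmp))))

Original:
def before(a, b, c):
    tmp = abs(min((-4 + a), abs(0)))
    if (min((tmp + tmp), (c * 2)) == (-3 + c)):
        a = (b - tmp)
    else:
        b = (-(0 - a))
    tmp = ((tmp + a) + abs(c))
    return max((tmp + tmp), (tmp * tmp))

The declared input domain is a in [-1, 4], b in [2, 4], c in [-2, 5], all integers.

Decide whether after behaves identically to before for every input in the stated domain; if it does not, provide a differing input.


The two are interchangeable: min/max/abs usage differs, and every declared input agrees.
As a probe, take a=3, b=2, c=3: before runs tmp becomes 1; next (min((tmp + tmp), (c * 2)) == (-3 + c)) evaluates to false; next b becomes 3; next tmp becomes 7; next final value 49; after runs tmp becomes 1; next (min((tmp + tmp), (c * 2)) == (c + -3)) evaluates to false; next b becomes 3; next tmp becomes 7; next final value 49; both end at 49.
Sweeping the whole domain (144 inputs) finds no disagreement.
verdict: equivalent


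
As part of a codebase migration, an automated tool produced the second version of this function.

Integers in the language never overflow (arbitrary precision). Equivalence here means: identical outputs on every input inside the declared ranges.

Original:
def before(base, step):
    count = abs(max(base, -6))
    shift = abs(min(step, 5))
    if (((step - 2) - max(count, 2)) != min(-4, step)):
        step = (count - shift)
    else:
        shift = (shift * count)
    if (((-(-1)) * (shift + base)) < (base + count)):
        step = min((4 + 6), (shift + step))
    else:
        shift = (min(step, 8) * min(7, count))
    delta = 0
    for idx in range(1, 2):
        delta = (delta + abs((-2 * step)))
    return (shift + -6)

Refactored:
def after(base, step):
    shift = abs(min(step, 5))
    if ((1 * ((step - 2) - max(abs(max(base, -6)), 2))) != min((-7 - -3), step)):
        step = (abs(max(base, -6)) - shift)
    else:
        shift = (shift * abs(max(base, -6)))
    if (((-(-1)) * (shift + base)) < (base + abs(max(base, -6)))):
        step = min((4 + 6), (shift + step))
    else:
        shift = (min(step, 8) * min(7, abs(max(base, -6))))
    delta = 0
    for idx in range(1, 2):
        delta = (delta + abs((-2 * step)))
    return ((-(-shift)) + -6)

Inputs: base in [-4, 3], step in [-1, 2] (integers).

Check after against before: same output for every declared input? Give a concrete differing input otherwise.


Although arithmetic usage differs; and min/max/abs usage differs; and constant usage differs; and local variable names differ; and statement counts differ, 32/32 inputs agree.
verdict: equivalent


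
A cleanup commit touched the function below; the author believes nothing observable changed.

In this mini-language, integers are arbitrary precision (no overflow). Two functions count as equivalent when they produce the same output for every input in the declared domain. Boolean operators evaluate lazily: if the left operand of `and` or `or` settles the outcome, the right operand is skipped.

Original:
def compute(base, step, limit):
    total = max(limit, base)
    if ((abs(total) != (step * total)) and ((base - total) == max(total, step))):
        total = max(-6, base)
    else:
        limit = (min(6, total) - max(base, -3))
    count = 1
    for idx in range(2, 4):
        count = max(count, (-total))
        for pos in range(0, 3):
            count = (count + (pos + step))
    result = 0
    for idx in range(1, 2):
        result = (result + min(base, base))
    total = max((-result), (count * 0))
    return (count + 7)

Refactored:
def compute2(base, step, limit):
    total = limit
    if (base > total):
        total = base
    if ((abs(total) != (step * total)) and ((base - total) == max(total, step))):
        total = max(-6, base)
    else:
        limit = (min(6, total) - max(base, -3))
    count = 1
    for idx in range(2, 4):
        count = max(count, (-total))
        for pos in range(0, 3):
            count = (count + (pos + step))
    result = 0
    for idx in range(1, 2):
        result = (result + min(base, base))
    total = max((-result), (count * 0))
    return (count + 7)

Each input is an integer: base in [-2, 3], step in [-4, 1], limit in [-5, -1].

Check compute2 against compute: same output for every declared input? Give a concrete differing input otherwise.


This is a faithful refactor — min/max/abs usage differs, and branching structure differs, and statement counts differ, and comparison usage differs, but the computed results match everywhere.
Tracing base=-2, step=-4, limit=-5: compute: total = -2; ((abs(total) != (step * total)) and ((base - total) == max(total, step))) -> false; limit = 0; count = 1; [idx=2]; count = 2; [pos=0]; count = -2; [pos=1]; count = -5; [pos=2]; count = -7; [idx=3]; count = 2; [pos=0]; count = -2; [pos=1]; count = -5; [pos=2]; count = -7; result = 0; [idx=1]; result = -2; total = 2; return 0 | compute2: total = -5; (base > total) -> true; total = -2; ((abs(total) != (step * total)) and ((base - total) == max(total, step))) -> false; limit = 0; count = 1; [idx=2]; count = 2; [pos=0]; count = -2; [pos=1]; count = -5; [pos=2]; count = -7; [idx=3]; count = 2; [pos=0]; count = -2; [pos=1]; count = -5; [pos=2]; count = -7; result = 0; [idx=1]; result = -2; total = 2; return 0 — matching result 0.
An exhaustive pass over the 180 declared inputs shows identical outputs.
verdict: equivalent


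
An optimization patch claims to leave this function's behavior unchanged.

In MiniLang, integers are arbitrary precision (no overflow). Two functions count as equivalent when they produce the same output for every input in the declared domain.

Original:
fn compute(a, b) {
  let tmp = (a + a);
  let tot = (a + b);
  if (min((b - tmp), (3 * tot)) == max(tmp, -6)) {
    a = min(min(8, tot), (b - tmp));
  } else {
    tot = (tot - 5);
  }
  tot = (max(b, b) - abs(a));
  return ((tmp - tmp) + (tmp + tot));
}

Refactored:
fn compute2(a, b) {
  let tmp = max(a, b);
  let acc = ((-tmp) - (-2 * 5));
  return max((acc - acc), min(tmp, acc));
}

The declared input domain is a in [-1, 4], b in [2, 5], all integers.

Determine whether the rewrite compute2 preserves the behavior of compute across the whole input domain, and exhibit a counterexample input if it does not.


Run the pair on a=-1, b=2.
compute: tmp=-2, then tot=1, then (min((b - tmp), (3 * tot)) == max(tmp, -6)) is false, then tot=-4, then tot=1, then returns -1
compute2: tmp=2, then acc=8, then returns 2
-1 and 2 differ, so these are not the same function on this domain.
verdict: not equivalent; witness: a=-1, b=2


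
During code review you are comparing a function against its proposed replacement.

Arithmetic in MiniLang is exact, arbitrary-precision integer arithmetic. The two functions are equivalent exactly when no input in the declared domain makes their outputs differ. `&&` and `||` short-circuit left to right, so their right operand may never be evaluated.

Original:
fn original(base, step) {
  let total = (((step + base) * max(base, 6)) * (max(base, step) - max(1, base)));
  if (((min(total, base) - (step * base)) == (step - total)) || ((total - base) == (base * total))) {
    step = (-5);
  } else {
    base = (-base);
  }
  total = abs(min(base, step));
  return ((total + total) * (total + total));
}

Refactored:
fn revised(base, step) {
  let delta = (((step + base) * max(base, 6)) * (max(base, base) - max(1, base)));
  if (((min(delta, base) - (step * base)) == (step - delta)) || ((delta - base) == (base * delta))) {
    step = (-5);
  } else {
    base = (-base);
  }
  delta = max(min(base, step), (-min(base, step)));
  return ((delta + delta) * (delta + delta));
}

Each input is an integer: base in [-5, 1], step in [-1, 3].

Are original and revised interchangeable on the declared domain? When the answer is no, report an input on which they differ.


At base=0, step=1: original gives 100, revised gives 0.
verdict: not equivalent; witness: base=0, step=1


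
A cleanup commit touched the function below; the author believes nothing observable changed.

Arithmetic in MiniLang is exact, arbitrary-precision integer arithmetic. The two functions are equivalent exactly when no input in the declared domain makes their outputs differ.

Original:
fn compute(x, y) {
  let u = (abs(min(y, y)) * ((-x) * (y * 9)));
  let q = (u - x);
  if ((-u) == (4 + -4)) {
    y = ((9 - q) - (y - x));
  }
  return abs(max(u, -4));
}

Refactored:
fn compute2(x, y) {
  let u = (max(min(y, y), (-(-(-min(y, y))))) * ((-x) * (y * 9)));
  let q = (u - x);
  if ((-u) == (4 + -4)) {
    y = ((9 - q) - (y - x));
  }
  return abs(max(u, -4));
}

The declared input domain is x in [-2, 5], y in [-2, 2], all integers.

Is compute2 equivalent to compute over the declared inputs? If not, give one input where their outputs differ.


Behavior is preserved: although min/max/abs usage differs, the outputs never diverge.
As a probe, take x=1, y=1: compute runs u = -9; q = -10; ((-u) == (4 + -4)) -> false; return 4; compute2 runs u = -9; q = -10; ((-u) == (4 + -4)) -> false; return 4; both end at 4.
Sweeping the whole domain (40 inputs) finds no disagreement.
verdict: equivalent


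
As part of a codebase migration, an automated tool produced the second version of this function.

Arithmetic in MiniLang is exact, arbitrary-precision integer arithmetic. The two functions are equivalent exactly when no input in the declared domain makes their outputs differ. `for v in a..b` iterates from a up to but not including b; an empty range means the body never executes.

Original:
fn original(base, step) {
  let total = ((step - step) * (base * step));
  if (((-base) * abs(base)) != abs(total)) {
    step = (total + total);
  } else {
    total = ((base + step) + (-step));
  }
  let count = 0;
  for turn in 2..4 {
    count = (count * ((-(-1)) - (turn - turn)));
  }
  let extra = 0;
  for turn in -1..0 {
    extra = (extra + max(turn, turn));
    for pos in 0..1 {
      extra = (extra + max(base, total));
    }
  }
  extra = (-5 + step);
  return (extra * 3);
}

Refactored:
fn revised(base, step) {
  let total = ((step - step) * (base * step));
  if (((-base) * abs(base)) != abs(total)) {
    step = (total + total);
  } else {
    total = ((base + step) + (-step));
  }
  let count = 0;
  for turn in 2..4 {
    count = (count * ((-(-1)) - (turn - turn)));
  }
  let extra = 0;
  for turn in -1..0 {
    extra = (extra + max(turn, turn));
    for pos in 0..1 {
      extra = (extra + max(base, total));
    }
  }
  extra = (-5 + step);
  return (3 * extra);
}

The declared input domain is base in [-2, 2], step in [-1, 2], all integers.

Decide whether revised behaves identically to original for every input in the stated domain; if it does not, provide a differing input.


The two versions differ — the changes include same computation, different form.
Spot check at base=2, step=1 — original: total = 0; (((-base) * abs(base)) != abs(total)) -> true; step = 0; count = 0; [turn=2]; count = 0; [turn=3]; count = 0; extra = 0; [turn=-1]; extra = -1; [pos=0]; extra = 1; extra = -5; return -15. revised: total = 0; (((-base) * abs(base)) != abs(total)) -> true; step = 0; count = 0; [turn=2]; count = 0; [turn=3]; count = 0; extra = 0; [turn=-1]; extra = -1; [pos=0]; extra = 1; extra = -5; return -15. Both give -15.
Sweeping the whole domain (20 inputs) finds no disagreement.
verdict: equivalent


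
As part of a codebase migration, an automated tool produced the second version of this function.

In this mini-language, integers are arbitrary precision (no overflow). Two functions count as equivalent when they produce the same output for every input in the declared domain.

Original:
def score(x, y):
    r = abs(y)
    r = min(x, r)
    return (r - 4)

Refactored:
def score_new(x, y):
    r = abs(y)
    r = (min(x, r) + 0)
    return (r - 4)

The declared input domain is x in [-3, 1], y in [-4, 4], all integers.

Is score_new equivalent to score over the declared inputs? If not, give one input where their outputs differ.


This is a faithful refactor — arithmetic usage differs, constant usage differs, but the computed results match everywhere.
As a probe, take x=-1, y=-3: score runs r=3, then r=-1, then returns -5; score_new runs r=3, then r=-1, then returns -5; both end at -5.
Across all 45 domain points the two functions coincide.
verdict: equivalent


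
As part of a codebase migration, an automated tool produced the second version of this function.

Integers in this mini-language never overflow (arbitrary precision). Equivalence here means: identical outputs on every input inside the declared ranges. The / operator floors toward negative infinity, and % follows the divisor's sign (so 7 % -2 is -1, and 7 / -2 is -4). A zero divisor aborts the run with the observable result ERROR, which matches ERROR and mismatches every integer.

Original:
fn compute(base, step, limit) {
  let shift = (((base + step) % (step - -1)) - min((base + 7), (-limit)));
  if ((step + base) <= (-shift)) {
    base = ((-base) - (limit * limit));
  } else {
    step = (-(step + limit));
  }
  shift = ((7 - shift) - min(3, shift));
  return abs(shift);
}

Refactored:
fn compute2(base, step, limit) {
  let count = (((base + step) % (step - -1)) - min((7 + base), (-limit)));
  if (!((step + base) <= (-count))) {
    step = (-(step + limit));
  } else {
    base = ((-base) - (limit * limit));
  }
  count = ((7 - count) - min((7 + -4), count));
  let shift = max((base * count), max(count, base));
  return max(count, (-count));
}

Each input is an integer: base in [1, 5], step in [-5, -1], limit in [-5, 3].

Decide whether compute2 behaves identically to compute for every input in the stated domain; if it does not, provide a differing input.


Comparing the listings, the differences include: constant usage differs; and local variable names differ; and boolean connective usage differs; and min/max/abs usage differs; and statement counts differ; and arithmetic usage differs.
Tracing base=5, step=-4, limit=0: compute: shift = -2; ((step + base) <= (-shift)) -> true; base = -5; shift = 11; return 11 | compute2: count = -2; (!((step + base) <= (-count))) -> false; base = -5; count = 11; shift = 11; return 11 — matching result 11.
An exhaustive pass over the 225 declared inputs shows identical outputs.
verdict: equivalent


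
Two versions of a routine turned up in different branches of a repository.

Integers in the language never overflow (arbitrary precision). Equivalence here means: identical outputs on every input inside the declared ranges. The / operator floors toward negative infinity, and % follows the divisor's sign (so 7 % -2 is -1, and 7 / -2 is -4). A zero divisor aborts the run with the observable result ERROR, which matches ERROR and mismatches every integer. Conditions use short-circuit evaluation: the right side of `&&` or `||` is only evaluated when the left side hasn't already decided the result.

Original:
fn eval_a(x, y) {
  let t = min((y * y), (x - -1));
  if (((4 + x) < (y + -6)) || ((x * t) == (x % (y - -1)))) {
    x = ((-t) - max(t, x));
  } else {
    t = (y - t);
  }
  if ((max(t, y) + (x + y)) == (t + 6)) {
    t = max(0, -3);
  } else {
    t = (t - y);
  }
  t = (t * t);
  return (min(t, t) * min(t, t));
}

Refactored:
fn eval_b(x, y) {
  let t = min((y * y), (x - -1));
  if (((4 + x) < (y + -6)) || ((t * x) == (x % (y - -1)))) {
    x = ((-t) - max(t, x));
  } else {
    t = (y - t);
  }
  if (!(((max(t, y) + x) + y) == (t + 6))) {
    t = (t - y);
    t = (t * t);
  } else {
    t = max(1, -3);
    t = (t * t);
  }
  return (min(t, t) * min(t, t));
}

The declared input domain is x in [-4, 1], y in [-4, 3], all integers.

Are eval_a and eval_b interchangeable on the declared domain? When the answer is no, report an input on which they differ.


There is a counterexample at x=1, y=3: 0 on one side, 1 on the other.
eval_a: t=2, then (((4 + x) < (y + -6)) || ((x * t) == (x % (y - -1)))) is false, then t=1, then ((max(t, y) + (x + y)) == (t + 6)) is true, then t=0, then t=0, then returns 0
eval_b: t=2, then (((4 + x) < (y + -6)) || ((t * x) == (x % (y - -1)))) is false, then t=1, then (!(((max(t, y) + x) + y) == (t + 6))) is false, then t=1, then t=1, then returns 1
verdict: not equivalent; witness: x=1, y=3


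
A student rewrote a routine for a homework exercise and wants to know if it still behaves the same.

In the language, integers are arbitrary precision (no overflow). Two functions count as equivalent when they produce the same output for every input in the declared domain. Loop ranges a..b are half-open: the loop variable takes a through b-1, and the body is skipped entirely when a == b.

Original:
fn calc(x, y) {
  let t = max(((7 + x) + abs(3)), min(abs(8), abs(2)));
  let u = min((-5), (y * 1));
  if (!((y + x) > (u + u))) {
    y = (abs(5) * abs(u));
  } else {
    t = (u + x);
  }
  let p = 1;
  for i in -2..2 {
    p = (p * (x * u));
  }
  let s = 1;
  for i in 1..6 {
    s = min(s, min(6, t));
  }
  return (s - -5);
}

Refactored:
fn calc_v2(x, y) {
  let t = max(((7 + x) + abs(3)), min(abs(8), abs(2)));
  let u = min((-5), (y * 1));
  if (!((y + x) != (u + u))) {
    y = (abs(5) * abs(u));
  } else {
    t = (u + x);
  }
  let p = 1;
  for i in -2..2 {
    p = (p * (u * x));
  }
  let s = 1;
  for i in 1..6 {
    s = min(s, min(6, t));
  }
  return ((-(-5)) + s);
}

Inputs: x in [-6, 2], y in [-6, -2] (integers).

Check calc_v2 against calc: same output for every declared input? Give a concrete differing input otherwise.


Try x=-6, y=-5.
calc: t=4, then u=-5, then (!((y + x) > (u + u))) is true, then y=25, then p=1, then (i=-2), then p=30, then (i=-1), then p=900, then (i=0), then p=27000, then (i=1), then p=810000, then s=1, then (i=1), then s=1, then (i=2), then s=1, then (i=3), then s=1, then (i=4), then s=1, then (i=5), then s=1, then returns 6
calc_v2: t=4, then u=-5, then (!((y + x) != (u + u))) is false, then t=-11, then p=1, then (i=-2), then p=30, then (i=-1), then p=900, then (i=0), then p=27000, then (i=1), then p=810000, then s=1, then (i=1), then s=-11, then (i=2), then s=-11, then (i=3), then s=-11, then (i=4), then s=-11, then (i=5), then s=-11, then returns -6
6 against -6: the behavior changed.
verdict: not equivalent; witness: x=-6, y=-5


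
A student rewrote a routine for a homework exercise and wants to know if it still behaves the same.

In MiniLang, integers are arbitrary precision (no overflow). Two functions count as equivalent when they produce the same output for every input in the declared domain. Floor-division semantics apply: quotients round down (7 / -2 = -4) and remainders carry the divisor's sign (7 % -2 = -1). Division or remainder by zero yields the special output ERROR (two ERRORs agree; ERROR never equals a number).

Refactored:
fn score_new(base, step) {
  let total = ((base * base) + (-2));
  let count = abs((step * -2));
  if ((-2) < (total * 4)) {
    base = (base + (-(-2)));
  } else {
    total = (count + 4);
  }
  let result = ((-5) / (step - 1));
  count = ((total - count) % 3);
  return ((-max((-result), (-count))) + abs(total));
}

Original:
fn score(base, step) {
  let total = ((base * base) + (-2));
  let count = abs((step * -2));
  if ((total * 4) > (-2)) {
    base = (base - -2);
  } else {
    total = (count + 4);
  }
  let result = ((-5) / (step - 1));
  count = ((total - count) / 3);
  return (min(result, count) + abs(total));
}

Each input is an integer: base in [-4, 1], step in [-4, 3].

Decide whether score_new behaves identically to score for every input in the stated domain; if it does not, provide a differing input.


Run the pair on base=-4, step=-4.
score: total := 14 | count := 8 | ((total * 4) > (-2)): true | base := -2 | result := 1 | count := 2 | result 15
score_new: total := 14 | count := 8 | ((-2) < (total * 4)): true | base := -2 | result := 1 | count := 0 | result 14
15 and 14 differ, so these are not the same function on this domain.
verdict: not equivalent; witness: base=-4, step=-4


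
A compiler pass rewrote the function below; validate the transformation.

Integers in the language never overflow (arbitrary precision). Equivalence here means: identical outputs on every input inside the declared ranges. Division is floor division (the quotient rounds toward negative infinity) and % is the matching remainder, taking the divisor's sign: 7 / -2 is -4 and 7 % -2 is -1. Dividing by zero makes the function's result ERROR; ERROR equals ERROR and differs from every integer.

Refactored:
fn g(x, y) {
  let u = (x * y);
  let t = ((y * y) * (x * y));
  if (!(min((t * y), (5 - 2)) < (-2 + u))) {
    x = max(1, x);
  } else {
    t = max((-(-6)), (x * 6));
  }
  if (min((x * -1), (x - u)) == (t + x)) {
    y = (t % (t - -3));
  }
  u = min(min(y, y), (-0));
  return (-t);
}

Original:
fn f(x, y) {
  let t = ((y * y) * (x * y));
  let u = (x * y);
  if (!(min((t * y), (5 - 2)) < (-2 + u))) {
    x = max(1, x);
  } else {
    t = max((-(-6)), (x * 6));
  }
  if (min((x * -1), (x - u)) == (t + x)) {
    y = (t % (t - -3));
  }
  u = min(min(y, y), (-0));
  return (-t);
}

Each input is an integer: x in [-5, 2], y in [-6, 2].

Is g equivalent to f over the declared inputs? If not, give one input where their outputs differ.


This is a faithful refactor — same computation, different form, but the computed results match everywhere.
As a probe, take x=-2, y=0: f runs t becomes 0; next u becomes 0; next (!(min((t * y), (5 - 2)) < (-2 + u))) evaluates to true; next x becomes 1; next (min((x * -1), (x - u)) == (t + x)) evaluates to false; next u becomes 0; next final value 0; g runs u becomes 0; next t becomes 0; next (!(min((t * y), (5 - 2)) < (-2 + u))) evaluates to true; next x becomes 1; next (min((x * -1), (x - u)) == (t + x)) evaluates to false; next u becomes 0; next final value 0; both end at 0.
Sweeping the whole domain (72 inputs) finds no disagreement.
verdict: equivalent


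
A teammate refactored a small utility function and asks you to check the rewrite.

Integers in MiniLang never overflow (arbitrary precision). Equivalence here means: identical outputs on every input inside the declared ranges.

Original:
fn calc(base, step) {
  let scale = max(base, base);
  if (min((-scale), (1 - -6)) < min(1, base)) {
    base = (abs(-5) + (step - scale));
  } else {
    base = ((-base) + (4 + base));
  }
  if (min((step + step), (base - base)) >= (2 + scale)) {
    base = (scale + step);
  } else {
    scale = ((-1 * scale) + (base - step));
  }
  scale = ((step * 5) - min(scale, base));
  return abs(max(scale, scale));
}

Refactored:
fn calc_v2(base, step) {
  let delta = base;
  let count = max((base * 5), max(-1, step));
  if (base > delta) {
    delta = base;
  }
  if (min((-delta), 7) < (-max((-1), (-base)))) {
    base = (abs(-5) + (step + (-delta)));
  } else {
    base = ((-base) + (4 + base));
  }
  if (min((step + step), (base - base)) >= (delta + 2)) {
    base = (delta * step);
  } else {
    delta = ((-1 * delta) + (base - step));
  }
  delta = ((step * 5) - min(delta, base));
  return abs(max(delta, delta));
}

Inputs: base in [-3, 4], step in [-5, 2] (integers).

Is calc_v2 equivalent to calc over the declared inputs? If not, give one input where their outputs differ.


On input base=-3, step=2, calc returns 13 while calc_v2 returns 16.
verdict: not equivalent; witness: base=-3, step=2


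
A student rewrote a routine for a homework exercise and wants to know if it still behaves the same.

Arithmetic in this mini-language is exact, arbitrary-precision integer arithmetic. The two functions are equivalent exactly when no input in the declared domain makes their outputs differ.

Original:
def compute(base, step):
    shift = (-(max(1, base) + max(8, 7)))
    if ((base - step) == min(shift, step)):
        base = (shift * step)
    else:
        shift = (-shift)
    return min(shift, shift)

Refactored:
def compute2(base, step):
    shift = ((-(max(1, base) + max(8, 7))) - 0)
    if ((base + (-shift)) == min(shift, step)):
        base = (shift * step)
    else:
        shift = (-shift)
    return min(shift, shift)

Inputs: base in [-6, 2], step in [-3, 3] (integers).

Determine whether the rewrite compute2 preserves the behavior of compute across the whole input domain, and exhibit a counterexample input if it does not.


Evaluate both at base=-6, step=3.
compute: shift = -9; ((base - step) == min(shift, step)) -> true; base = -27; return -9
compute2: shift = -9; ((base + (-shift)) == min(shift, step)) -> false; shift = 9; return 9
-9 and 9 differ, so these are not the same function on this domain.
verdict: not equivalent; witness: base=-6, step=3
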